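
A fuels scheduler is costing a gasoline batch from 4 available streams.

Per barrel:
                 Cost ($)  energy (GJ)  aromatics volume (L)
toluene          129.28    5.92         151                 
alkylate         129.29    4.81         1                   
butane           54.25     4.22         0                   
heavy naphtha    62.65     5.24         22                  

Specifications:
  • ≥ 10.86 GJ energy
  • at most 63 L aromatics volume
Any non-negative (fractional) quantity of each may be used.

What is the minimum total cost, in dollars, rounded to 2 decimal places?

$129.84

Let x1 = barrels of toluene, x2 = barrels of alkylate, x3 = barrels of butane, x4 = barrels of heavy naphtha.
Minimise 129.28x1 + 129.29x2 + 54.25x3 + 62.65x4 subject to:
  5.92x1 + 4.81x2 + 4.22x3 + 5.24x4 ≥ 10.86   (energy)
  151x1 + 1x2 + 22x4 ≤ 63   (aromatics volume)
  x1, x2, x3, x4 ≥ 0.
The optimal basis is {heavy naphtha}; toluene, alkylate, butane drop out. The energy requirement is met with equality.
Optimal quantities: heavy naphtha = 2.0725 barrels.
Cost = 62.65·2.0725 = 129.8421.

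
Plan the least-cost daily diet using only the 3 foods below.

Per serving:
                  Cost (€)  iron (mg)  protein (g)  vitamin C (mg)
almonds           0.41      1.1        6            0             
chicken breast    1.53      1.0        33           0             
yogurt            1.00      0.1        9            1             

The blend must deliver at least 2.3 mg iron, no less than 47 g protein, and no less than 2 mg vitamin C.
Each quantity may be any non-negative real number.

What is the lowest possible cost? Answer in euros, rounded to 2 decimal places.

This is a linear program. Let x1 = servings of almonds, x2 = servings of chicken breast, x3 = servings of yogurt.
Minimise 0.41x1 + 1.53x2 + 1x3 s.t.:
  1.1x1 + 1x2 + 0.1x3 ≥ 2.3   (iron)
  6x1 + 33x2 + 9x3 ≥ 47   (protein)
  1x3 ≥ 2   (vitamin C)
  x1, x2, x3 ≥ 0.
All 3 inputs are positive at the optimum. There the iron, protein, vitamin C constraints are tight.
So almonds = 1.33 servings, chicken breast = 0.637 servings, yogurt = 2 servings.
Hence cost = 0.41·1.33 + 1.53·0.637 + 1·2 = €3.5199.

€3.52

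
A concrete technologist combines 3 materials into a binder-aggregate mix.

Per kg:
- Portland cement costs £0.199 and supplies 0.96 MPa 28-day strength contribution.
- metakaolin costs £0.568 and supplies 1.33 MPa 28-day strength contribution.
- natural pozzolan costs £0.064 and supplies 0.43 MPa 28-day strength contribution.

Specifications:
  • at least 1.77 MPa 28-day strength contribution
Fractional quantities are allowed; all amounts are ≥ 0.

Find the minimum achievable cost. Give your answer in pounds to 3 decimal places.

£0.263

Treat it as an LP. Let x1 = kg of Portland cement, x2 = kg of metakaolin, x3 = kg of natural pozzolan.
Minimise 0.199x1 + 0.568x2 + 0.064x3 with:
  0.96x1 + 1.33x2 + 0.43x3 ≥ 1.77   (28-day strength contribution)
  x1, x2, x3 ≥ 0.
At the optimum only natural pozzolan is positive (Portland cement, metakaolin = 0). There the 28-day strength contribution constraint is tight.
That vertex is x3 = 4.116.
Objective = 0.064·4.116 = 0.26342.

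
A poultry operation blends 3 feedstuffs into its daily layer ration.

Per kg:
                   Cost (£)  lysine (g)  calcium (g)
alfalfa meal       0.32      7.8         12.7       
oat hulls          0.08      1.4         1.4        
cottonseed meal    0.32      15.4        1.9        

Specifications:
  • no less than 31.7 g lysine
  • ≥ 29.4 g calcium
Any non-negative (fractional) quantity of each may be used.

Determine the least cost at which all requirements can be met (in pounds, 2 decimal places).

£1.00

Set it up as a linear program. Let x1 = kg of alfalfa meal, x2 = kg of oat hulls, x3 = kg of cottonseed meal.
min 0.32x1 + 0.08x2 + 0.32x3 with:
  7.8x1 + 1.4x2 + 15.4x3 ≥ 31.7   (lysine)
  12.7x1 + 1.4x2 + 1.9x3 ≥ 29.4   (calcium)
  x1, x2, x3 ≥ 0.
The cheapest feasible vertex uses only alfalfa meal, cottonseed meal; oat hulls is not used. Binding constraints: lysine and calcium.
So alfalfa meal = 2.172 kg, cottonseed meal = 0.9586 kg.
Objective = 0.32·2.172 + 0.32·0.9586 = 1.0018.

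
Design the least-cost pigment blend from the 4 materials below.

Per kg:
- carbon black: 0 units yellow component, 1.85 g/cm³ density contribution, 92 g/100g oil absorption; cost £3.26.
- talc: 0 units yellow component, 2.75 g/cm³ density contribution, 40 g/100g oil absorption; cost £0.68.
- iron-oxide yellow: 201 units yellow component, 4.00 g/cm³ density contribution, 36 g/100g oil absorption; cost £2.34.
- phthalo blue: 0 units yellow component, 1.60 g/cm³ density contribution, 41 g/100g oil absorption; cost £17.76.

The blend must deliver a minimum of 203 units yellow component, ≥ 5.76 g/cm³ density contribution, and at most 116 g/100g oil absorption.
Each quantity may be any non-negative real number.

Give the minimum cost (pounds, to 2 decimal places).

£2.79

Let x1 = kg of carbon black, x2 = kg of talc, x3 = kg of iron-oxide yellow, x4 = kg of phthalo blue.
Minimise 3.26x1 + 0.68x2 + 2.34x3 + 17.76x4 s.t.:
  201x3 ≥ 203   (yellow component)
  1.85x1 + 2.75x2 + 4x3 + 1.6x4 ≥ 5.76   (density contribution)
  92x1 + 40x2 + 36x3 + 41x4 ≤ 116   (oil absorption)
  x1, x2, x3, x4 ≥ 0.
The cheapest feasible vertex uses only talc, iron-oxide yellow; carbon black, phthalo blue are not used. The yellow component and density contribution requirements are met with equality.
Optimal quantities: talc = 0.6255 kg, iron-oxide yellow = 1.01 kg.
Hence cost = 0.68·0.6255 + 2.34·1.01 = £2.7887.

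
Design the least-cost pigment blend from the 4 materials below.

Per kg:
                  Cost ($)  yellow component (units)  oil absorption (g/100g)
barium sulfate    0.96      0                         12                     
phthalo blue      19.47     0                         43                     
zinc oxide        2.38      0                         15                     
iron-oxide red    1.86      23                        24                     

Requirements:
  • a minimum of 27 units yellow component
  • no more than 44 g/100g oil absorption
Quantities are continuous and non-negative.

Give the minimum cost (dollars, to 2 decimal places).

$2.18

Treat it as an LP. Let x1 = kg of barium sulfate, x2 = kg of phthalo blue, x3 = kg of zinc oxide, x4 = kg of iron-oxide red.
min 0.96x1 + 19.47x2 + 2.38x3 + 1.86x4 with:
  23x4 ≥ 27   (yellow component)
  12x1 + 43x2 + 15x3 + 24x4 ≤ 44   (oil absorption)
  x1, x2, x3, x4 ≥ 0.
At the optimum only iron-oxide red is positive (barium sulfate, phthalo blue, zinc oxide = 0). The yellow component requirement is met with equality.
That vertex is x4 = 1.174.
Total cost: 1.86·1.174 = 2.1836.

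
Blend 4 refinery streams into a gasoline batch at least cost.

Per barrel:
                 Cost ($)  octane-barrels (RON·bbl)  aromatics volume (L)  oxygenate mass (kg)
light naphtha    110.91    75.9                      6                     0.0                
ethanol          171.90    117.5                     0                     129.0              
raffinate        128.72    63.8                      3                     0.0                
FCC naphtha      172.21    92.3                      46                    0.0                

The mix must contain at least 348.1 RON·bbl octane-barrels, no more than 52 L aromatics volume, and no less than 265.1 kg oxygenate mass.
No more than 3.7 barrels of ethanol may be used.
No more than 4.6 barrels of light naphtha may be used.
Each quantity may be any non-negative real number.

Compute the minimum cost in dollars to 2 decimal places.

This is a linear program. Let x1 = barrels of light naphtha, x2 = barrels of ethanol, x3 = barrels of raffinate, x4 = barrels of FCC naphtha.
Minimise 110.91x1 + 171.9x2 + 128.72x3 + 172.21x4 s.t.:
  75.9x1 + 117.5x2 + 63.8x3 + 92.3x4 ≥ 348.1   (octane-barrels)
  6x1 + 3x3 + 46x4 ≤ 52   (aromatics volume)
  129x2 ≥ 265.1   (oxygenate mass)
  x2 ≤ 3.7
  x1 ≤ 4.6
  x1, x2, x3, x4 ≥ 0.
The optimal basis is {light naphtha, ethanol}; raffinate, FCC naphtha drop out. Binding constraints: octane-barrels and oxygenate mass.
So light naphtha = 1.405 barrels, ethanol = 2.055 barrels.
Cost = 110.91·1.405 + 171.9·2.055 = 509.0831.

$509.08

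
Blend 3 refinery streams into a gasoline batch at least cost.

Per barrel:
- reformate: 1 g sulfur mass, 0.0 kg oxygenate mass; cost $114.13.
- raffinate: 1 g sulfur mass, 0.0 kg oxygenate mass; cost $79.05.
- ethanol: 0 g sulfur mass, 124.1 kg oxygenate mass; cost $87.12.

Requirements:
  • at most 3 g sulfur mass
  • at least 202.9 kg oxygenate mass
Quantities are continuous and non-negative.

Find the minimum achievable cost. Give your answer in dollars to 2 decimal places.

$142.44

Set it up as a linear program. Let x1 = barrels of reformate, x2 = barrels of raffinate, x3 = barrels of ethanol.
min 114.13x1 + 79.05x2 + 87.12x3 s.t.:
  1x1 + 1x2 ≤ 3   (sulfur mass)
  124.1x3 ≥ 202.9   (oxygenate mass)
  x1, x2, x3 ≥ 0.
The optimal basis is {ethanol}; reformate, raffinate drop out. There the oxygenate mass constraint is tight.
So ethanol = 1.635 barrels.
Hence cost = 87.12·1.635 = $142.4412.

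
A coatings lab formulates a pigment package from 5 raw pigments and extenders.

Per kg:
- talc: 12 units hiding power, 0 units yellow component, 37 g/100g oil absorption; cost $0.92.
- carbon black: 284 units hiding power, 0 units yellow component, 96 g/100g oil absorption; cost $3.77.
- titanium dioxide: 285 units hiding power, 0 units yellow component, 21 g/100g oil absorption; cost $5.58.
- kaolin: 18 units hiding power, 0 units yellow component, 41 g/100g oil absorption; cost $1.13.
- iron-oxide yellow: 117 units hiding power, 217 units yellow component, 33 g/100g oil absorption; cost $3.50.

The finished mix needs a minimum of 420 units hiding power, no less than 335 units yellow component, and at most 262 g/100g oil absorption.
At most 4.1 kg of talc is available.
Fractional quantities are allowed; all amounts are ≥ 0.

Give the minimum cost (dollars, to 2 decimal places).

Treat it as an LP. Let x1 = kg of talc, x2 = kg of carbon black, x3 = kg of titanium dioxide, x4 = kg of kaolin, x5 = kg of iron-oxide yellow.
min 0.92x1 + 3.77x2 + 5.58x3 + 1.13x4 + 3.5x5 s.t.:
  12x1 + 284x2 + 285x3 + 18x4 + 117x5 ≥ 420   (hiding power)
  217x5 ≥ 335   (yellow component)
  37x1 + 96x2 + 21x3 + 41x4 + 33x5 ≤ 262   (oil absorption)
  x1 ≤ 4.1
  x1, x2, x3, x4, x5 ≥ 0.
At the optimum only carbon black, iron-oxide yellow are positive (talc, titanium dioxide, kaolin = 0). Binding constraints: hiding power and yellow component.
So carbon black = 0.8429 kg, iron-oxide yellow = 1.544 kg.
Total cost: 3.77·0.8429 + 3.5·1.544 = 8.5817.

$8.58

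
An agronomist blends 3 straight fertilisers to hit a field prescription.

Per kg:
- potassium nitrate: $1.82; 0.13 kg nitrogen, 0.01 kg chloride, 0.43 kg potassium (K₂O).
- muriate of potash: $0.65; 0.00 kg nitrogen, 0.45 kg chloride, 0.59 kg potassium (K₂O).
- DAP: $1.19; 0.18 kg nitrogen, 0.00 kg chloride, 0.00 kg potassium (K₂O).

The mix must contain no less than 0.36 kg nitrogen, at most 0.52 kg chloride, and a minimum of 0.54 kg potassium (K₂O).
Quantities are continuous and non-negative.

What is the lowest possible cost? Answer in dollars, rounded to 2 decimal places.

$2.97

Let x1 = kg of potassium nitrate, x2 = kg of muriate of potash, x3 = kg of DAP.
Minimise 1.82x1 + 0.65x2 + 1.19x3 subject to:
  0.13x1 + 0.18x3 ≥ 0.36   (nitrogen)
  0.01x1 + 0.45x2 ≤ 0.52   (chloride)
  0.43x1 + 0.59x2 ≥ 0.54   (potassium (K₂O))
  x1, x2, x3 ≥ 0.
The cheapest feasible vertex uses only muriate of potash, DAP; potassium nitrate is not used. Binding constraints: nitrogen and potassium (K₂O).
That vertex is x2 = 0.9153, x3 = 2.
Hence cost = 0.65·0.9153 + 1.19·2 = $2.9749.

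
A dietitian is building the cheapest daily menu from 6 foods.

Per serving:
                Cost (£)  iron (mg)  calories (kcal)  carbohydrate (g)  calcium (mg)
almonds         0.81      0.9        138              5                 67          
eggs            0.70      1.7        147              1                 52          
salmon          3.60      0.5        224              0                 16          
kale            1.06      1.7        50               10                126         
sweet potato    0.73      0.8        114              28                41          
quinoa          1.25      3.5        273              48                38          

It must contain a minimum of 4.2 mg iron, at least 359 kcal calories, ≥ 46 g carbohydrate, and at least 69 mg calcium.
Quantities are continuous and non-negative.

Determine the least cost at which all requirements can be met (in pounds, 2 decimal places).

£1.66

Set it up as a linear program. Let x1 = servings of almonds, x2 = servings of eggs, x3 = servings of salmon, x4 = servings of kale, x5 = servings of sweet potato, x6 = servings of quinoa.
Minimize 0.81x1 + 0.7x2 + 3.6x3 + 1.06x4 + 0.73x5 + 1.25x6 s.t.:
  0.9x1 + 1.7x2 + 0.5x3 + 1.7x4 + 0.8x5 + 3.5x6 ≥ 4.2   (iron)
  138x1 + 147x2 + 224x3 + 50x4 + 114x5 + 273x6 ≥ 359   (calories)
  5x1 + 1x2 + 10x4 + 28x5 + 48x6 ≥ 46   (carbohydrate)
  67x1 + 52x2 + 16x3 + 126x4 + 41x5 + 38x6 ≥ 69   (calcium)
  x1, x2, x3, x4, x5, x6 ≥ 0.
The cheapest feasible vertex uses only eggs, quinoa; almonds, salmon, kale, sweet potato are not used. The calories and calcium requirements are met with equality.
That vertex is x2 = 0.6034, x6 = 0.9901.
Cost = 0.7·0.6034 + 1.25·0.9901 = 1.6600.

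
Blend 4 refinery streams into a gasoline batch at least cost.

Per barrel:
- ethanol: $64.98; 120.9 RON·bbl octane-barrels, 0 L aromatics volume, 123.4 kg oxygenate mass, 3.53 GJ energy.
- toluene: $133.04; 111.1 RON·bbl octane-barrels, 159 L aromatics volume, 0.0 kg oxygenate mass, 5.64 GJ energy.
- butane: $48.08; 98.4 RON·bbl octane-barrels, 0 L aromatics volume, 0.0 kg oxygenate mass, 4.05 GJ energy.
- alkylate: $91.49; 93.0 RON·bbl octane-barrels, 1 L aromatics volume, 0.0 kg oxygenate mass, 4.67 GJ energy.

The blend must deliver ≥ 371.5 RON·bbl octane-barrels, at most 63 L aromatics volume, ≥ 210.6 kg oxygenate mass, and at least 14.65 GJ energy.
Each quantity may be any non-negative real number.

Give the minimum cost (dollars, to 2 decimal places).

Set it up as a linear program. Let x1 = barrels of ethanol, x2 = barrels of toluene, x3 = barrels of butane, x4 = barrels of alkylate.
Minimise 64.98x1 + 133.04x2 + 48.08x3 + 91.49x4 s.t.:
  120.9x1 + 111.1x2 + 98.4x3 + 93x4 ≥ 371.5   (octane-barrels)
  159x2 + 1x4 ≤ 63   (aromatics volume)
  123.4x1 ≥ 210.6   (oxygenate mass)
  3.53x1 + 5.64x2 + 4.05x3 + 4.67x4 ≥ 14.65   (energy)
  x1, x2, x3, x4 ≥ 0.
The optimal basis is {ethanol, butane}; toluene, alkylate drop out. The oxygenate mass and energy requirements are met with equality.
Optimal quantities: ethanol = 1.7066 barrels, butane = 2.1298 barrels.
Total cost: 64.98·1.7066 + 48.08·2.1298 = 213.2957.

$213.30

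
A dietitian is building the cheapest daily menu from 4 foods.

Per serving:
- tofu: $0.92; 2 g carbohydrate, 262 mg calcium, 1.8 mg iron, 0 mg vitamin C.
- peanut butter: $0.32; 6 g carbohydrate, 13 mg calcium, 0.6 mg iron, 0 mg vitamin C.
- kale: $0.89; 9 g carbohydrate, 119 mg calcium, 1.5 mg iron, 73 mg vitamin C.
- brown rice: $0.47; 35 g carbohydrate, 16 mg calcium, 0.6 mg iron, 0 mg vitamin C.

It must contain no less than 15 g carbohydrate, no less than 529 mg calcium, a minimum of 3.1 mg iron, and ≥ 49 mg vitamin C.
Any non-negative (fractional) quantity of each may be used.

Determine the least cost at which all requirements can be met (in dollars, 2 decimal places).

Let x1 = servings of tofu, x2 = servings of peanut butter, x3 = servings of kale, x4 = servings of brown rice.
Minimize 0.92x1 + 0.32x2 + 0.89x3 + 0.47x4 with:
  2x1 + 6x2 + 9x3 + 35x4 ≥ 15   (carbohydrate)
  262x1 + 13x2 + 119x3 + 16x4 ≥ 529   (calcium)
  1.8x1 + 0.6x2 + 1.5x3 + 0.6x4 ≥ 3.1   (iron)
  73x3 ≥ 49   (vitamin C)
  x1, x2, x3, x4 ≥ 0.
The optimal basis is {tofu, kale, brown rice}; peanut butter drops out. There the carbohydrate, calcium, vitamin C constraints are tight.
So tofu = 1.705 servings, kale = 0.6712 servings, brown rice = 0.1586 servings.
Objective = 0.92·1.705 + 0.89·0.6712 + 0.47·0.1586 = 2.2405.

$2.24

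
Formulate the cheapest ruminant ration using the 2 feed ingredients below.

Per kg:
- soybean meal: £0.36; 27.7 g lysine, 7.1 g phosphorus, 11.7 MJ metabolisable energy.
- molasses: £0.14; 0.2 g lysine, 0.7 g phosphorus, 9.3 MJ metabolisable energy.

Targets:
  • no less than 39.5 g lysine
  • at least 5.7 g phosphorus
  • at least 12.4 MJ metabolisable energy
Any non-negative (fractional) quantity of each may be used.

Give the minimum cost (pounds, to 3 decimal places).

£0.513

Set it up as a linear program. Let x1 = kg of soybean meal, x2 = kg of molasses.
Minimize 0.36x1 + 0.14x2 s.t.:
  27.7x1 + 0.2x2 ≥ 39.5   (lysine)
  7.1x1 + 0.7x2 ≥ 5.7   (phosphorus)
  11.7x1 + 9.3x2 ≥ 12.4   (metabolisable energy)
  x1, x2 ≥ 0.
The minimum-cost mix takes nothing from molasses — only soybean meal. The lysine requirement is met with equality.
Solving gives x1 = 1.426.
Hence cost = 0.36·1.426 = £0.51336.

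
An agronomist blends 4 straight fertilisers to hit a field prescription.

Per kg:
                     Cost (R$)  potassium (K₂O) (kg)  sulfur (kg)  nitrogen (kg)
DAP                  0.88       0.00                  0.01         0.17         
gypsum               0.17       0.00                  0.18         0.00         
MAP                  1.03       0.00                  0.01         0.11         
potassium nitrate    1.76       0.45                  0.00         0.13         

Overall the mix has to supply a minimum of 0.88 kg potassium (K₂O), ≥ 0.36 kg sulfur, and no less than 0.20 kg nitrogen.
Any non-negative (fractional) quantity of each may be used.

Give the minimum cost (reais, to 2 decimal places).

R$3.78

Let x1 = kg of DAP, x2 = kg of gypsum, x3 = kg of MAP, x4 = kg of potassium nitrate.
Minimise 0.88x1 + 0.17x2 + 1.03x3 + 1.76x4 with:
  0.45x4 ≥ 0.88   (potassium (K₂O))
  0.01x1 + 0.18x2 + 0.01x3 ≥ 0.36   (sulfur)
  0.17x1 + 0.11x3 + 0.13x4 ≥ 0.2   (nitrogen)
  x1, x2, x3, x4 ≥ 0.
The cheapest feasible vertex uses only gypsum, potassium nitrate; DAP, MAP are not used. The potassium (K₂O) and sulfur requirements are met with equality.
Solving gives x2 = 2, x4 = 1.956.
Cost = 0.17·2 + 1.76·1.956 = 3.7826.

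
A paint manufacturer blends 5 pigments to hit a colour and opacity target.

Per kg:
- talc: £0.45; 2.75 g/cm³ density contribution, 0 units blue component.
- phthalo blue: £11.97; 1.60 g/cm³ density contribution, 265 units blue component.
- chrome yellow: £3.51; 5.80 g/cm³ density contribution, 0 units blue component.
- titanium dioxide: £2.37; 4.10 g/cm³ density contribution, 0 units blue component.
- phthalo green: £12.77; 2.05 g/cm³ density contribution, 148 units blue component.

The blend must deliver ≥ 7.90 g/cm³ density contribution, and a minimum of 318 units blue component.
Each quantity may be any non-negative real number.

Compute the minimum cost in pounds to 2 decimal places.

Treat it as an LP. Let x1 = kg of talc, x2 = kg of phthalo blue, x3 = kg of chrome yellow, x4 = kg of titanium dioxide, x5 = kg of phthalo green.
Minimize 0.45x1 + 11.97x2 + 3.51x3 + 2.37x4 + 12.77x5 with:
  2.75x1 + 1.6x2 + 5.8x3 + 4.1x4 + 2.05x5 ≥ 7.9   (density contribution)
  265x2 + 148x5 ≥ 318   (blue component)
  x1, x2, x3, x4, x5 ≥ 0.
The cheapest feasible vertex uses only talc, phthalo blue; chrome yellow, titanium dioxide, phthalo green are not used. The density contribution and blue component requirements are met with equality.
Solving gives x1 = 2.175, x2 = 1.2.
Hence cost = 0.45·2.175 + 11.97·1.2 = £15.3428.

£15.34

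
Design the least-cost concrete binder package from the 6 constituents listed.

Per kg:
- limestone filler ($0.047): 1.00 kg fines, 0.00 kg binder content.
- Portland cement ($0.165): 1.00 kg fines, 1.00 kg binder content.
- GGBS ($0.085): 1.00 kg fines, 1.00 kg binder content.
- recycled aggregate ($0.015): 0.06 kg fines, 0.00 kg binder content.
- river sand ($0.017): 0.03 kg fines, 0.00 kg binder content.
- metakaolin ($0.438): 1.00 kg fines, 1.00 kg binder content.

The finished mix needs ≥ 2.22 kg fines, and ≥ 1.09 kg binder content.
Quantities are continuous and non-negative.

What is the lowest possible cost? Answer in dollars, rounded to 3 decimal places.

Set it up as a linear program. Let x1 = kg of limestone filler, x2 = kg of Portland cement, x3 = kg of GGBS, x4 = kg of recycled aggregate, x5 = kg of river sand, x6 = kg of metakaolin.
Minimize 0.047x1 + 0.165x2 + 0.085x3 + 0.015x4 + 0.017x5 + 0.438x6 with:
  1x1 + 1x2 + 1x3 + 0.06x4 + 0.03x5 + 1x6 ≥ 2.22   (fines)
  1x2 + 1x3 + 1x6 ≥ 1.09   (binder content)
  x1, x2, x3, x4, x5, x6 ≥ 0.
The minimum-cost mix takes nothing from Portland cement, recycled aggregate, river sand, metakaolin — only limestone filler, GGBS. Binding constraints: fines and binder content.
Optimal quantities: limestone filler = 1.13 kg, GGBS = 1.09 kg.
Cost = 0.047·1.13 + 0.085·1.09 = 0.14576.

$0.146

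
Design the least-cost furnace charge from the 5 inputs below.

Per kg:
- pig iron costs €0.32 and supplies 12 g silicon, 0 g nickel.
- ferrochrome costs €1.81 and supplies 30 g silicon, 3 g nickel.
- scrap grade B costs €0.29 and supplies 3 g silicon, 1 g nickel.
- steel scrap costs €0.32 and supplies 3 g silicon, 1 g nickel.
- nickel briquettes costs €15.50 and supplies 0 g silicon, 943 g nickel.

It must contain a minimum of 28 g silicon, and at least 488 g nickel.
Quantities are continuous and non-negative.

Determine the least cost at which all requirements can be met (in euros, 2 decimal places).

€8.77

Let x1 = kg of pig iron, x2 = kg of ferrochrome, x3 = kg of scrap grade B, x4 = kg of steel scrap, x5 = kg of nickel briquettes.
Minimise 0.32x1 + 1.81x2 + 0.29x3 + 0.32x4 + 15.5x5 subject to:
  12x1 + 30x2 + 3x3 + 3x4 ≥ 28   (silicon)
  3x2 + 1x3 + 1x4 + 943x5 ≥ 488   (nickel)
  x1, x2, x3, x4, x5 ≥ 0.
The optimal basis is {pig iron, nickel briquettes}; ferrochrome, scrap grade B, steel scrap drop out. There the silicon and nickel constraints are tight.
Solving gives x1 = 2.333, x5 = 0.5175.
Cost = 0.32·2.333 + 15.5·0.5175 = 8.7678.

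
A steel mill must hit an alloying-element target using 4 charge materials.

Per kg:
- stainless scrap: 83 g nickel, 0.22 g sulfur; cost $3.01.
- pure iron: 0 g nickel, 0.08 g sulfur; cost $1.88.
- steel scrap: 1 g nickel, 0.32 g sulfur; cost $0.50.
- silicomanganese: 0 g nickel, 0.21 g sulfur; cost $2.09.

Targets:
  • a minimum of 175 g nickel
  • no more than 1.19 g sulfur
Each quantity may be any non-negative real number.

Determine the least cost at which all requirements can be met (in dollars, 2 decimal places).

Let x1 = kg of stainless scrap, x2 = kg of pure iron, x3 = kg of steel scrap, x4 = kg of silicomanganese.
Minimise 3.01x1 + 1.88x2 + 0.5x3 + 2.09x4 with:
  83x1 + 1x3 ≥ 175   (nickel)
  0.22x1 + 0.08x2 + 0.32x3 + 0.21x4 ≤ 1.19   (sulfur)
  x1, x2, x3, x4 ≥ 0.
The cheapest feasible vertex uses only stainless scrap; pure iron, steel scrap, silicomanganese are not used. There the nickel constraint is tight.
That vertex is x1 = 2.108.
Objective = 3.01·2.108 = 6.3451.

$6.35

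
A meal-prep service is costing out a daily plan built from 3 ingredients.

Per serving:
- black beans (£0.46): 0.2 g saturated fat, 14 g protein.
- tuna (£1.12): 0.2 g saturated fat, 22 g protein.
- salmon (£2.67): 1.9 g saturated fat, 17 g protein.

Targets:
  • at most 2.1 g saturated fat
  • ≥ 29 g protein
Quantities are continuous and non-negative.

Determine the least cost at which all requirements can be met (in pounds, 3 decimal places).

Treat it as an LP. Let x1 = servings of black beans, x2 = servings of tuna, x3 = servings of salmon.
min 0.46x1 + 1.12x2 + 2.67x3 with:
  0.2x1 + 0.2x2 + 1.9x3 ≤ 2.1   (saturated fat)
  14x1 + 22x2 + 17x3 ≥ 29   (protein)
  x1, x2, x3 ≥ 0.
At the optimum only black beans is positive (tuna, salmon = 0). The protein requirement is met with equality.
That vertex is x1 = 2.071.
Objective = 0.46·2.071 = 0.95266.

£0.953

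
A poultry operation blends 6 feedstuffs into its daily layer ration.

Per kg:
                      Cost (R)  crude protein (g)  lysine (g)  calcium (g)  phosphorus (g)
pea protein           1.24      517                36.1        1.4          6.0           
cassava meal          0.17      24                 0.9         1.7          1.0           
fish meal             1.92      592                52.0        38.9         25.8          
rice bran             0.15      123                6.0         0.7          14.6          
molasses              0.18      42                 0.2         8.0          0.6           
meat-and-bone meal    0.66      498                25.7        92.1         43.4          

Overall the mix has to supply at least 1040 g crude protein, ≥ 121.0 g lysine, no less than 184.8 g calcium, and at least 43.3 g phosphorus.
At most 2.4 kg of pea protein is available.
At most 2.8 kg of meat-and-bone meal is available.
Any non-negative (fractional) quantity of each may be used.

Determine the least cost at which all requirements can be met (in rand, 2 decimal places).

This is a linear program. Let x1 = kg of pea protein, x2 = kg of cassava meal, x3 = kg of fish meal, x4 = kg of rice bran, x5 = kg of molasses, x6 = kg of meat-and-bone meal.
Minimize 1.24x1 + 0.17x2 + 1.92x3 + 0.15x4 + 0.18x5 + 0.66x6 subject to:
  517x1 + 24x2 + 592x3 + 123x4 + 42x5 + 498x6 ≥ 1040   (crude protein)
  36.1x1 + 0.9x2 + 52x3 + 6x4 + 0.2x5 + 25.7x6 ≥ 121   (lysine)
  1.4x1 + 1.7x2 + 38.9x3 + 0.7x4 + 8x5 + 92.1x6 ≥ 184.8   (calcium)
  6x1 + 1x2 + 25.8x3 + 14.6x4 + 0.6x5 + 43.4x6 ≥ 43.3   (phosphorus)
  x1 ≤ 2.4
  x6 ≤ 2.8
  x1, x2, x3, x4, x5, x6 ≥ 0.
At the optimum only rice bran, meat-and-bone meal are positive (pea protein, cassava meal, fish meal, molasses = 0). Binding constraints: lysine and calcium.
That vertex is x4 = 11.96, x6 = 1.916.
Hence cost = 0.15·11.96 + 0.66·1.916 = R3.0586.

R3.06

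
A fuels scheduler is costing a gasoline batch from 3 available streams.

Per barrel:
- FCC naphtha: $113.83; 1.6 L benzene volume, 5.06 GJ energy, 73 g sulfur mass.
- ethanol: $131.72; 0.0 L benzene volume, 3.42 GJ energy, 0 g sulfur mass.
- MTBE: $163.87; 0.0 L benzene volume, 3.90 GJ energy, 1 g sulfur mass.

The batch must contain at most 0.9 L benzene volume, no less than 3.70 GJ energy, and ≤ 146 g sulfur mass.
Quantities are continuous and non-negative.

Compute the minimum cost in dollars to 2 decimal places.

Set it up as a linear program. Let x1 = barrels of FCC naphtha, x2 = barrels of ethanol, x3 = barrels of MTBE.
Minimise 113.83x1 + 131.72x2 + 163.87x3 with:
  1.6x1 ≤ 0.9   (benzene volume)
  5.06x1 + 3.42x2 + 3.9x3 ≥ 3.7   (energy)
  73x1 + 1x3 ≤ 146   (sulfur mass)
  x1, x2, x3 ≥ 0.
The cheapest feasible vertex uses only FCC naphtha, ethanol; MTBE is not used. Binding constraints: benzene volume and energy.
Optimal quantities: FCC naphtha = 0.5625 barrels, ethanol = 0.2496 barrels.
Total cost: 113.83·0.5625 + 131.72·0.2496 = 96.9067.

$96.91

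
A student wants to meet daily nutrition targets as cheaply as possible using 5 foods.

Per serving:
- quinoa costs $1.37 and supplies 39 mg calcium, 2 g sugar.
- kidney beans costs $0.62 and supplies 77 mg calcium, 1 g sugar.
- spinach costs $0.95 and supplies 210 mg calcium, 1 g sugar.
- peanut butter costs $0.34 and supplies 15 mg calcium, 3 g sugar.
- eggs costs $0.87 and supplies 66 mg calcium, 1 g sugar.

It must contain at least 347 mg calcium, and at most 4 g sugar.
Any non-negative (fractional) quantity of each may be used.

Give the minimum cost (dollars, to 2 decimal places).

Set it up as a linear program. Let x1 = servings of quinoa, x2 = servings of kidney beans, x3 = servings of spinach, x4 = servings of peanut butter, x5 = servings of eggs.
Minimise 1.37x1 + 0.62x2 + 0.95x3 + 0.34x4 + 0.87x5 subject to:
  39x1 + 77x2 + 210x3 + 15x4 + 66x5 ≥ 347   (calcium)
  2x1 + 1x2 + 1x3 + 3x4 + 1x5 ≤ 4   (sugar)
  x1, x2, x3, x4, x5 ≥ 0.
At the optimum only spinach is positive (quinoa, kidney beans, peanut butter, eggs = 0). Binding constraint: calcium.
That vertex is x3 = 1.652.
Objective = 0.95·1.652 = 1.5694.

$1.57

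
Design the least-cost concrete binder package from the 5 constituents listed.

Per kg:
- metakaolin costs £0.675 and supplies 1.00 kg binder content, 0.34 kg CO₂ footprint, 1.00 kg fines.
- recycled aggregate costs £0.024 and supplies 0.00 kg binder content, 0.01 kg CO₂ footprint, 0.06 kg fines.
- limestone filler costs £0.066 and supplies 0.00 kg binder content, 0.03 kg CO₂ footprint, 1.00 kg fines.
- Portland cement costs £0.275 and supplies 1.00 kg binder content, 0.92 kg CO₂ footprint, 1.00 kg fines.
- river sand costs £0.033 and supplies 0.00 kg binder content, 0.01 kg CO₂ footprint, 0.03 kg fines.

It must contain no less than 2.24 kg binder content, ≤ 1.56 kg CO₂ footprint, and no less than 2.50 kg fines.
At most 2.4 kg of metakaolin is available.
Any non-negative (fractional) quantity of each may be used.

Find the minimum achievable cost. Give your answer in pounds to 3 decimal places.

Let x1 = kg of metakaolin, x2 = kg of recycled aggregate, x3 = kg of limestone filler, x4 = kg of Portland cement, x5 = kg of river sand.
min 0.675x1 + 0.024x2 + 0.066x3 + 0.275x4 + 0.033x5 s.t.:
  1x1 + 1x4 ≥ 2.24   (binder content)
  0.34x1 + 0.01x2 + 0.03x3 + 0.92x4 + 0.01x5 ≤ 1.56   (CO₂ footprint)
  1x1 + 0.06x2 + 1x3 + 1x4 + 0.03x5 ≥ 2.5   (fines)
  x1 ≤ 2.4
  x1, x2, x3, x4, x5 ≥ 0.
At the optimum only metakaolin, limestone filler, Portland cement are positive (recycled aggregate, river sand = 0). Binding constraints: binder content, CO₂ footprint, fines.
Optimal quantities: metakaolin = 0.8769 kg, limestone filler = 0.26 kg, Portland cement = 1.363 kg.
Total cost: 0.675·0.8769 + 0.066·0.26 + 0.275·1.363 = 0.98389.

£0.984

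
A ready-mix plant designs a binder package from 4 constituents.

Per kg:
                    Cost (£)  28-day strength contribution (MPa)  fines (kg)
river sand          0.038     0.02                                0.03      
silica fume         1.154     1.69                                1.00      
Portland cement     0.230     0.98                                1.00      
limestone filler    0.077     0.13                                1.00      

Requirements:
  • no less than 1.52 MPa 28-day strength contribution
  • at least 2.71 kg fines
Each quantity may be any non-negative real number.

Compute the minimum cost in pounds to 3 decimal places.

£0.419

This is a linear program. Let x1 = kg of river sand, x2 = kg of silica fume, x3 = kg of Portland cement, x4 = kg of limestone filler.
Minimise 0.038x1 + 1.154x2 + 0.23x3 + 0.077x4 with:
  0.02x1 + 1.69x2 + 0.98x3 + 0.13x4 ≥ 1.52   (28-day strength contribution)
  0.03x1 + 1x2 + 1x3 + 1x4 ≥ 2.71   (fines)
  x1, x2, x3, x4 ≥ 0.
The minimum-cost mix takes nothing from river sand, silica fume — only Portland cement, limestone filler. The 28-day strength contribution and fines requirements are met with equality.
Optimal quantities: Portland cement = 1.374 kg, limestone filler = 1.336 kg.
Objective = 0.23·1.374 + 0.077·1.336 = 0.41889.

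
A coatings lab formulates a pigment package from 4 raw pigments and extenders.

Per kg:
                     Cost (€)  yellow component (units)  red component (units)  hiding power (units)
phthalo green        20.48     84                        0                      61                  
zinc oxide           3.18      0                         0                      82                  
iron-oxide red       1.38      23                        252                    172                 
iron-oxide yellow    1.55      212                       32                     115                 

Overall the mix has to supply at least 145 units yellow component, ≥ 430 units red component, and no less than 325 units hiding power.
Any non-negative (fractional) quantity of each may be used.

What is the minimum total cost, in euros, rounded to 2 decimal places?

Let x1 = kg of phthalo green, x2 = kg of zinc oxide, x3 = kg of iron-oxide red, x4 = kg of iron-oxide yellow.
Minimise 20.48x1 + 3.18x2 + 1.38x3 + 1.55x4 with:
  84x1 + 23x3 + 212x4 ≥ 145   (yellow component)
  252x3 + 32x4 ≥ 430   (red component)
  61x1 + 82x2 + 172x3 + 115x4 ≥ 325   (hiding power)
  x1, x2, x3, x4 ≥ 0.
The cheapest feasible vertex uses only iron-oxide red, iron-oxide yellow; phthalo green, zinc oxide are not used. Binding constraints: yellow component and red component.
So iron-oxide red = 1.642 kg, iron-oxide yellow = 0.5058 kg.
Hence cost = 1.38·1.642 + 1.55·0.5058 = €3.0500.

€3.05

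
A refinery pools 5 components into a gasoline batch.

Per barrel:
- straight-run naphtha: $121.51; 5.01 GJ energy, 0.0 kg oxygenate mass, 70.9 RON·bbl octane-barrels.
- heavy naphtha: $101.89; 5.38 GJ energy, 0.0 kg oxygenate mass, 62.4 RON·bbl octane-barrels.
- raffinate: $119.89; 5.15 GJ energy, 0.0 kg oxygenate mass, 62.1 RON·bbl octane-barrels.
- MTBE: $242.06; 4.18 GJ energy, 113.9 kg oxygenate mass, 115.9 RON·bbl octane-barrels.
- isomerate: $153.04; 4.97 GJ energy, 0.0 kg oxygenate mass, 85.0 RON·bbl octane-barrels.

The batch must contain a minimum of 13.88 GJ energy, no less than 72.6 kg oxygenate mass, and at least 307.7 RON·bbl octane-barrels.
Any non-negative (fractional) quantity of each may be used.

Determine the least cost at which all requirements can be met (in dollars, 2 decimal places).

$536.09

Treat it as an LP. Let x1 = barrels of straight-run naphtha, x2 = barrels of heavy naphtha, x3 = barrels of raffinate, x4 = barrels of MTBE, x5 = barrels of isomerate.
Minimize 121.51x1 + 101.89x2 + 119.89x3 + 242.06x4 + 153.04x5 s.t.:
  5.01x1 + 5.38x2 + 5.15x3 + 4.18x4 + 4.97x5 ≥ 13.88   (energy)
  113.9x4 ≥ 72.6   (oxygenate mass)
  70.9x1 + 62.4x2 + 62.1x3 + 115.9x4 + 85x5 ≥ 307.7   (octane-barrels)
  x1, x2, x3, x4, x5 ≥ 0.
At the optimum only heavy naphtha, MTBE are positive (straight-run naphtha, raffinate, isomerate = 0). There the oxygenate mass and octane-barrels constraints are tight.
Solving gives x2 = 3.7472, x4 = 0.6374.
Cost = 101.89·3.7472 + 242.06·0.6374 = 536.0913.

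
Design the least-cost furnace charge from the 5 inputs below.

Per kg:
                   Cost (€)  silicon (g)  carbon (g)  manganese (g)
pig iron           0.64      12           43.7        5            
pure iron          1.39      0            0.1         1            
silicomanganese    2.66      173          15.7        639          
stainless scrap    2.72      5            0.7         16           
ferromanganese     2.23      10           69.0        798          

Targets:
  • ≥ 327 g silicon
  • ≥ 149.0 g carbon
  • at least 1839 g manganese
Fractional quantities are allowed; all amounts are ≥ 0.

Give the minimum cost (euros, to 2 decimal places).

€7.52

Let x1 = kg of pig iron, x2 = kg of pure iron, x3 = kg of silicomanganese, x4 = kg of stainless scrap, x5 = kg of ferromanganese.
min 0.64x1 + 1.39x2 + 2.66x3 + 2.72x4 + 2.23x5 with:
  12x1 + 173x3 + 5x4 + 10x5 ≥ 327   (silicon)
  43.7x1 + 0.1x2 + 15.7x3 + 0.7x4 + 69x5 ≥ 149   (carbon)
  5x1 + 1x2 + 639x3 + 16x4 + 798x5 ≥ 1839   (manganese)
  x1, x2, x3, x4, x5 ≥ 0.
The cheapest feasible vertex uses only pig iron, silicomanganese, ferromanganese; pure iron, stainless scrap are not used. There the silicon, carbon, manganese constraints are tight.
Solving gives x1 = 1.363, x3 = 1.744, x5 = 0.8997.
Total cost: 0.64·1.363 + 2.66·1.744 + 2.23·0.8997 = 7.5177.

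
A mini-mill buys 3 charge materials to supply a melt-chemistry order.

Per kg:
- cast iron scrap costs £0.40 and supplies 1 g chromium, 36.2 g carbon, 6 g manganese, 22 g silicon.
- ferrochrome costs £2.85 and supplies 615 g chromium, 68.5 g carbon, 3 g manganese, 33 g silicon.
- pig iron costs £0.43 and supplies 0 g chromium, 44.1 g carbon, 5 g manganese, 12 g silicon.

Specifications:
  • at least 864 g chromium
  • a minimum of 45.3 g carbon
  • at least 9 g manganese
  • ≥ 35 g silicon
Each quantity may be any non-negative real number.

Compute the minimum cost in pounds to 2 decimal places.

Treat it as an LP. Let x1 = kg of cast iron scrap, x2 = kg of ferrochrome, x3 = kg of pig iron.
Minimize 0.4x1 + 2.85x2 + 0.43x3 subject to:
  1x1 + 615x2 ≥ 864   (chromium)
  36.2x1 + 68.5x2 + 44.1x3 ≥ 45.3   (carbon)
  6x1 + 3x2 + 5x3 ≥ 9   (manganese)
  22x1 + 33x2 + 12x3 ≥ 35   (silicon)
  x1, x2, x3 ≥ 0.
The minimum-cost mix takes nothing from pig iron — only cast iron scrap, ferrochrome. The chromium and manganese requirements are met with equality.
Solving gives x1 = 0.7982, x2 = 1.404.
Objective = 0.4·0.7982 + 2.85·1.404 = 4.3207.

£4.32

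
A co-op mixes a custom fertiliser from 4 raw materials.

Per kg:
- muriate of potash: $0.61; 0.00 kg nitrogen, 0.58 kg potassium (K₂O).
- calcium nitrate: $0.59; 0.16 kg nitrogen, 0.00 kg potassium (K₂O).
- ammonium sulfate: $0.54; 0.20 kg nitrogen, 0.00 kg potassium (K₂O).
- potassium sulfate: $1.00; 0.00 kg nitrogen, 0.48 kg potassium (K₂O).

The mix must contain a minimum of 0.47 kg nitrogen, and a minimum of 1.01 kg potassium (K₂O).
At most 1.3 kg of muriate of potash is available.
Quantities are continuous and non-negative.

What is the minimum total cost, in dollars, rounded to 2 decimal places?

Treat it as an LP. Let x1 = kg of muriate of potash, x2 = kg of calcium nitrate, x3 = kg of ammonium sulfate, x4 = kg of potassium sulfate.
min 0.61x1 + 0.59x2 + 0.54x3 + 1x4 s.t.:
  0.16x2 + 0.2x3 ≥ 0.47   (nitrogen)
  0.58x1 + 0.48x4 ≥ 1.01   (potassium (K₂O))
  x1 ≤ 1.3
  x1, x2, x3, x4 ≥ 0.
The cheapest feasible vertex uses only muriate of potash, ammonium sulfate, potassium sulfate; calcium nitrate is not used. Binding constraints: nitrogen, potassium (K₂O), the muriate of potash cap.
That vertex is x1 = 1.3, x3 = 2.35, x4 = 0.5333.
Objective = 0.61·1.3 + 0.54·2.35 + 1·0.5333 = 2.5953.

$2.60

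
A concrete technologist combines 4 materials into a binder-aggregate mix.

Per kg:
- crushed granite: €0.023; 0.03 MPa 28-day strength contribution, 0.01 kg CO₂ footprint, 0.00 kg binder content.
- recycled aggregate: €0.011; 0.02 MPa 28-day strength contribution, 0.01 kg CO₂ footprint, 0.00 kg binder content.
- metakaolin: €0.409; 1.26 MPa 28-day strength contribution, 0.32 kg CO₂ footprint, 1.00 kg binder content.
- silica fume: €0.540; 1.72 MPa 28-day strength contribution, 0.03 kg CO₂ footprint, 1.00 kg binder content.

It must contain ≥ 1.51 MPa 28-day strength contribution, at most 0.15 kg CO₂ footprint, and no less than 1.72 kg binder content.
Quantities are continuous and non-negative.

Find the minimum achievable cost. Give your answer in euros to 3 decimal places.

Let x1 = kg of crushed granite, x2 = kg of recycled aggregate, x3 = kg of metakaolin, x4 = kg of silica fume.
Minimise 0.023x1 + 0.011x2 + 0.409x3 + 0.54x4 subject to:
  0.03x1 + 0.02x2 + 1.26x3 + 1.72x4 ≥ 1.51   (28-day strength contribution)
  0.01x1 + 0.01x2 + 0.32x3 + 0.03x4 ≤ 0.15   (CO₂ footprint)
  1x3 + 1x4 ≥ 1.72   (binder content)
  x1, x2, x3, x4 ≥ 0.
The optimal basis is {metakaolin, silica fume}; crushed granite, recycled aggregate drop out. The CO₂ footprint and binder content requirements are met with equality.
So metakaolin = 0.33931 kg, silica fume = 1.3807 kg.
Cost = 0.409·0.33931 + 0.54·1.3807 = 0.88436.

€0.884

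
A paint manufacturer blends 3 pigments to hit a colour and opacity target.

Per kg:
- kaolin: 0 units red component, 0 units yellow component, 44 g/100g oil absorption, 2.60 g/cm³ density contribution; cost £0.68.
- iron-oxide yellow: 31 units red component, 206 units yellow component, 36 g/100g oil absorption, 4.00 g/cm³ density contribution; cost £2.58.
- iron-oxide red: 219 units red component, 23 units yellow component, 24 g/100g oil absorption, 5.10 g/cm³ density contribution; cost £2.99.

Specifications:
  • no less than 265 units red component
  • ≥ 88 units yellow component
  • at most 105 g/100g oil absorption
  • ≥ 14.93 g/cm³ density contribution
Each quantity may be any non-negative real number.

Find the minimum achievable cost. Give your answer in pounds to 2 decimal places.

Set it up as a linear program. Let x1 = kg of kaolin, x2 = kg of iron-oxide yellow, x3 = kg of iron-oxide red.
min 0.68x1 + 2.58x2 + 2.99x3 subject to:
  31x2 + 219x3 ≥ 265   (red component)
  206x2 + 23x3 ≥ 88   (yellow component)
  44x1 + 36x2 + 24x3 ≤ 105   (oil absorption)
  2.6x1 + 4x2 + 5.1x3 ≥ 14.93   (density contribution)
  x1, x2, x3 ≥ 0.
All 3 inputs are positive at the optimum. Binding constraints: yellow component, oil absorption, density contribution.
So kaolin = 1 kg, iron-oxide yellow = 0.1724 kg, iron-oxide red = 2.282 kg.
Total cost: 0.68·1 + 2.58·0.1724 + 2.99·2.282 = 7.9480.

£7.95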